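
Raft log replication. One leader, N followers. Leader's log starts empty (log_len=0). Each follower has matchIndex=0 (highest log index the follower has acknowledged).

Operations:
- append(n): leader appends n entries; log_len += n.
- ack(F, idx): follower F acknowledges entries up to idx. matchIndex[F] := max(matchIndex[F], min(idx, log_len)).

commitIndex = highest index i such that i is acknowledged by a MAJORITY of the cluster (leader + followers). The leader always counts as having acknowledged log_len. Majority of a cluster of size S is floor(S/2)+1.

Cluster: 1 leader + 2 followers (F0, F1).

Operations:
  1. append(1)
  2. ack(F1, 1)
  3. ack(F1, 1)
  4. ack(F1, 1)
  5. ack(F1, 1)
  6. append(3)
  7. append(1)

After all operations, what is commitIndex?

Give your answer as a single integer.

Answer: 1

Derivation:
Op 1: append 1 -> log_len=1
Op 2: F1 acks idx 1 -> match: F0=0 F1=1; commitIndex=1
Op 3: F1 acks idx 1 -> match: F0=0 F1=1; commitIndex=1
Op 4: F1 acks idx 1 -> match: F0=0 F1=1; commitIndex=1
Op 5: F1 acks idx 1 -> match: F0=0 F1=1; commitIndex=1
Op 6: append 3 -> log_len=4
Op 7: append 1 -> log_len=5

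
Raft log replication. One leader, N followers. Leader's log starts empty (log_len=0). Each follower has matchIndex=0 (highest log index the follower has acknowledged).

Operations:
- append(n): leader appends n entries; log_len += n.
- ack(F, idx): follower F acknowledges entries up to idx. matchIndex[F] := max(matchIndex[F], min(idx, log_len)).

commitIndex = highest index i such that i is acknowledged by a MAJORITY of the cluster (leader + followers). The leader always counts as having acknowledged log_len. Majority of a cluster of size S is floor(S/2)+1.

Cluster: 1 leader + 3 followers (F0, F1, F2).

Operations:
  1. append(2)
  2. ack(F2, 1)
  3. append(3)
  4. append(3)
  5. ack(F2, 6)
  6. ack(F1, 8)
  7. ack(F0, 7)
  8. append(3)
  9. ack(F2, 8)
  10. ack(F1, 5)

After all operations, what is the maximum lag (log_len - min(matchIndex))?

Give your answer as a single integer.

Answer: 4

Derivation:
Op 1: append 2 -> log_len=2
Op 2: F2 acks idx 1 -> match: F0=0 F1=0 F2=1; commitIndex=0
Op 3: append 3 -> log_len=5
Op 4: append 3 -> log_len=8
Op 5: F2 acks idx 6 -> match: F0=0 F1=0 F2=6; commitIndex=0
Op 6: F1 acks idx 8 -> match: F0=0 F1=8 F2=6; commitIndex=6
Op 7: F0 acks idx 7 -> match: F0=7 F1=8 F2=6; commitIndex=7
Op 8: append 3 -> log_len=11
Op 9: F2 acks idx 8 -> match: F0=7 F1=8 F2=8; commitIndex=8
Op 10: F1 acks idx 5 -> match: F0=7 F1=8 F2=8; commitIndex=8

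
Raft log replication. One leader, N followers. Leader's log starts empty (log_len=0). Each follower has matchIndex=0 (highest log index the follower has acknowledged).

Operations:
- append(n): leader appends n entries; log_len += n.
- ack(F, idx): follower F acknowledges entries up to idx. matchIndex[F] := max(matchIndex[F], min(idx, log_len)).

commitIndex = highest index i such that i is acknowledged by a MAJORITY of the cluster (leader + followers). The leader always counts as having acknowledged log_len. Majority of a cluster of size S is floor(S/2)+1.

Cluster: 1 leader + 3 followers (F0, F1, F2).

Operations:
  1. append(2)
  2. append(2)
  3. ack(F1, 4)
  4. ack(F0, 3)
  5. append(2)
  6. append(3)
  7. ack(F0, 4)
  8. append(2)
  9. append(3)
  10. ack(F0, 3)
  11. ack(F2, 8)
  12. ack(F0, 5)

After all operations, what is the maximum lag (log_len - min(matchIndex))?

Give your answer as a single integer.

Op 1: append 2 -> log_len=2
Op 2: append 2 -> log_len=4
Op 3: F1 acks idx 4 -> match: F0=0 F1=4 F2=0; commitIndex=0
Op 4: F0 acks idx 3 -> match: F0=3 F1=4 F2=0; commitIndex=3
Op 5: append 2 -> log_len=6
Op 6: append 3 -> log_len=9
Op 7: F0 acks idx 4 -> match: F0=4 F1=4 F2=0; commitIndex=4
Op 8: append 2 -> log_len=11
Op 9: append 3 -> log_len=14
Op 10: F0 acks idx 3 -> match: F0=4 F1=4 F2=0; commitIndex=4
Op 11: F2 acks idx 8 -> match: F0=4 F1=4 F2=8; commitIndex=4
Op 12: F0 acks idx 5 -> match: F0=5 F1=4 F2=8; commitIndex=5

Answer: 10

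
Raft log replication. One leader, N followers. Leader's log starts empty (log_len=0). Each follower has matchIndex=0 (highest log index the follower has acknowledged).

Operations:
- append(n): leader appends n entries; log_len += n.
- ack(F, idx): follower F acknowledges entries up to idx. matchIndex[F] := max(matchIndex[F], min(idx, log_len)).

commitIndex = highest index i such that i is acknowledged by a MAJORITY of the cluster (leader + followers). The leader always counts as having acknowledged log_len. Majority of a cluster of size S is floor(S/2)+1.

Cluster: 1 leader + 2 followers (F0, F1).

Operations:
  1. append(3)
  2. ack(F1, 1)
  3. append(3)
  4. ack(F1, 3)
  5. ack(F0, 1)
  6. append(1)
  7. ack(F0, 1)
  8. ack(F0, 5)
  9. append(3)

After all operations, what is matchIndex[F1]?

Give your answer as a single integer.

Op 1: append 3 -> log_len=3
Op 2: F1 acks idx 1 -> match: F0=0 F1=1; commitIndex=1
Op 3: append 3 -> log_len=6
Op 4: F1 acks idx 3 -> match: F0=0 F1=3; commitIndex=3
Op 5: F0 acks idx 1 -> match: F0=1 F1=3; commitIndex=3
Op 6: append 1 -> log_len=7
Op 7: F0 acks idx 1 -> match: F0=1 F1=3; commitIndex=3
Op 8: F0 acks idx 5 -> match: F0=5 F1=3; commitIndex=5
Op 9: append 3 -> log_len=10

Answer: 3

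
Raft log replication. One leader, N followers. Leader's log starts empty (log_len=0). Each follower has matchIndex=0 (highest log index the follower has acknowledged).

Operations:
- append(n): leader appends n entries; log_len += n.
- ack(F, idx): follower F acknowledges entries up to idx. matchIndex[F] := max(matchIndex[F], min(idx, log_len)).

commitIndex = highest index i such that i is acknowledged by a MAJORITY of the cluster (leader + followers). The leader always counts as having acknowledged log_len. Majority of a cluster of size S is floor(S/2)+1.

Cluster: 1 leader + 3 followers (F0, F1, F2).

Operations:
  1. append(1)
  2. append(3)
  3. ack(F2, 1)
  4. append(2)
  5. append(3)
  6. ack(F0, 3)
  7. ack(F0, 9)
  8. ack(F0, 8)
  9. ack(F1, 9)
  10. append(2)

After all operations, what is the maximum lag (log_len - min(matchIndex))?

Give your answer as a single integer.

Op 1: append 1 -> log_len=1
Op 2: append 3 -> log_len=4
Op 3: F2 acks idx 1 -> match: F0=0 F1=0 F2=1; commitIndex=0
Op 4: append 2 -> log_len=6
Op 5: append 3 -> log_len=9
Op 6: F0 acks idx 3 -> match: F0=3 F1=0 F2=1; commitIndex=1
Op 7: F0 acks idx 9 -> match: F0=9 F1=0 F2=1; commitIndex=1
Op 8: F0 acks idx 8 -> match: F0=9 F1=0 F2=1; commitIndex=1
Op 9: F1 acks idx 9 -> match: F0=9 F1=9 F2=1; commitIndex=9
Op 10: append 2 -> log_len=11

Answer: 10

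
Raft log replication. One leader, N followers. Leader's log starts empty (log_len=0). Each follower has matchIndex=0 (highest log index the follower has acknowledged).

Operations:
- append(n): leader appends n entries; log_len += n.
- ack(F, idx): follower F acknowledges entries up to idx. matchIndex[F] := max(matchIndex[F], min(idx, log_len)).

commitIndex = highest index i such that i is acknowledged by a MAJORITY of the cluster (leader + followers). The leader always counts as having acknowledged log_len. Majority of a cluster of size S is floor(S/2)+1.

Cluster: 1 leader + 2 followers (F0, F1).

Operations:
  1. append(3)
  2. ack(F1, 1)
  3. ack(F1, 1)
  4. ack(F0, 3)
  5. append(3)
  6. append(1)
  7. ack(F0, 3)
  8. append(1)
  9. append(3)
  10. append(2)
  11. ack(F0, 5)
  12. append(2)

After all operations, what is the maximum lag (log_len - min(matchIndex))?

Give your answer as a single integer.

Op 1: append 3 -> log_len=3
Op 2: F1 acks idx 1 -> match: F0=0 F1=1; commitIndex=1
Op 3: F1 acks idx 1 -> match: F0=0 F1=1; commitIndex=1
Op 4: F0 acks idx 3 -> match: F0=3 F1=1; commitIndex=3
Op 5: append 3 -> log_len=6
Op 6: append 1 -> log_len=7
Op 7: F0 acks idx 3 -> match: F0=3 F1=1; commitIndex=3
Op 8: append 1 -> log_len=8
Op 9: append 3 -> log_len=11
Op 10: append 2 -> log_len=13
Op 11: F0 acks idx 5 -> match: F0=5 F1=1; commitIndex=5
Op 12: append 2 -> log_len=15

Answer: 14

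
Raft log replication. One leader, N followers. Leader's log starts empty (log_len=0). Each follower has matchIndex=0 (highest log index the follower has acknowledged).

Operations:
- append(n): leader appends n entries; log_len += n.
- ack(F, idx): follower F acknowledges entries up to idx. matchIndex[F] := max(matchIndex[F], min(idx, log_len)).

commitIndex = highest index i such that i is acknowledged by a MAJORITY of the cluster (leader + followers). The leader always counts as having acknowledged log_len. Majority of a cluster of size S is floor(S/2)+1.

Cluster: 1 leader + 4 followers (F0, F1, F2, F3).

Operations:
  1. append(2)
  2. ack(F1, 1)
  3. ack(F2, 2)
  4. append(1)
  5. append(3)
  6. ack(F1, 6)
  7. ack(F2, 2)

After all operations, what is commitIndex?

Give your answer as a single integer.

Answer: 2

Derivation:
Op 1: append 2 -> log_len=2
Op 2: F1 acks idx 1 -> match: F0=0 F1=1 F2=0 F3=0; commitIndex=0
Op 3: F2 acks idx 2 -> match: F0=0 F1=1 F2=2 F3=0; commitIndex=1
Op 4: append 1 -> log_len=3
Op 5: append 3 -> log_len=6
Op 6: F1 acks idx 6 -> match: F0=0 F1=6 F2=2 F3=0; commitIndex=2
Op 7: F2 acks idx 2 -> match: F0=0 F1=6 F2=2 F3=0; commitIndex=2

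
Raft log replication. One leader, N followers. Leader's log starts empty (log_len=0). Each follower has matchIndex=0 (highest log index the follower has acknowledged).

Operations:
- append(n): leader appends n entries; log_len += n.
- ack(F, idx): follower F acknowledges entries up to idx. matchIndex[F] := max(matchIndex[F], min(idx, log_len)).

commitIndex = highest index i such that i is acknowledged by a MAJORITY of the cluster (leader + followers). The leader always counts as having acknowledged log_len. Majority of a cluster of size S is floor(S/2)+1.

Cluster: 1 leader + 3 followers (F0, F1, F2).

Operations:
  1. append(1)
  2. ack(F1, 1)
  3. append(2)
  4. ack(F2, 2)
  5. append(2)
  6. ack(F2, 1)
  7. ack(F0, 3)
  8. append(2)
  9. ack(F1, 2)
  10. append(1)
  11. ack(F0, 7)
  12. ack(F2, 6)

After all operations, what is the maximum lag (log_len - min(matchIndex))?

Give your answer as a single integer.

Answer: 6

Derivation:
Op 1: append 1 -> log_len=1
Op 2: F1 acks idx 1 -> match: F0=0 F1=1 F2=0; commitIndex=0
Op 3: append 2 -> log_len=3
Op 4: F2 acks idx 2 -> match: F0=0 F1=1 F2=2; commitIndex=1
Op 5: append 2 -> log_len=5
Op 6: F2 acks idx 1 -> match: F0=0 F1=1 F2=2; commitIndex=1
Op 7: F0 acks idx 3 -> match: F0=3 F1=1 F2=2; commitIndex=2
Op 8: append 2 -> log_len=7
Op 9: F1 acks idx 2 -> match: F0=3 F1=2 F2=2; commitIndex=2
Op 10: append 1 -> log_len=8
Op 11: F0 acks idx 7 -> match: F0=7 F1=2 F2=2; commitIndex=2
Op 12: F2 acks idx 6 -> match: F0=7 F1=2 F2=6; commitIndex=6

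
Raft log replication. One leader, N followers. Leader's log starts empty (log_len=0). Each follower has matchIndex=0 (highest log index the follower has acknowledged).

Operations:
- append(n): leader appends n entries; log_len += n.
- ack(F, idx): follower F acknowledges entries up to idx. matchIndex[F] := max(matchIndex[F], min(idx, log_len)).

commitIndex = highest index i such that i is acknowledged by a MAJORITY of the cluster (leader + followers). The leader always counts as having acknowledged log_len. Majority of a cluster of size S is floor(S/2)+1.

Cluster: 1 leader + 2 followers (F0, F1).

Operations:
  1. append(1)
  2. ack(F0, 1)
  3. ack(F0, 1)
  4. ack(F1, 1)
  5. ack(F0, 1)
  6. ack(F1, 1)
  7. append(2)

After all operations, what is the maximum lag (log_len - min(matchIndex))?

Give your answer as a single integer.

Op 1: append 1 -> log_len=1
Op 2: F0 acks idx 1 -> match: F0=1 F1=0; commitIndex=1
Op 3: F0 acks idx 1 -> match: F0=1 F1=0; commitIndex=1
Op 4: F1 acks idx 1 -> match: F0=1 F1=1; commitIndex=1
Op 5: F0 acks idx 1 -> match: F0=1 F1=1; commitIndex=1
Op 6: F1 acks idx 1 -> match: F0=1 F1=1; commitIndex=1
Op 7: append 2 -> log_len=3

Answer: 2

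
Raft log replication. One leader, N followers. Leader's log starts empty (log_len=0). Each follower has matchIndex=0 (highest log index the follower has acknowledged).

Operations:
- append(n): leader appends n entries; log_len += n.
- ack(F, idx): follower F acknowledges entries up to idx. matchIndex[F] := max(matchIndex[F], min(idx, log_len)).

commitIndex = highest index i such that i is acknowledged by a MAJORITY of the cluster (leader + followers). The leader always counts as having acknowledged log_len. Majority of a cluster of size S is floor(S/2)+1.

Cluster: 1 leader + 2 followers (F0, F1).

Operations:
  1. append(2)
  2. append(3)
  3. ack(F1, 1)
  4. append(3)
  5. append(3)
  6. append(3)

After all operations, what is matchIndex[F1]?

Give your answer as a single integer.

Answer: 1

Derivation:
Op 1: append 2 -> log_len=2
Op 2: append 3 -> log_len=5
Op 3: F1 acks idx 1 -> match: F0=0 F1=1; commitIndex=1
Op 4: append 3 -> log_len=8
Op 5: append 3 -> log_len=11
Op 6: append 3 -> log_len=14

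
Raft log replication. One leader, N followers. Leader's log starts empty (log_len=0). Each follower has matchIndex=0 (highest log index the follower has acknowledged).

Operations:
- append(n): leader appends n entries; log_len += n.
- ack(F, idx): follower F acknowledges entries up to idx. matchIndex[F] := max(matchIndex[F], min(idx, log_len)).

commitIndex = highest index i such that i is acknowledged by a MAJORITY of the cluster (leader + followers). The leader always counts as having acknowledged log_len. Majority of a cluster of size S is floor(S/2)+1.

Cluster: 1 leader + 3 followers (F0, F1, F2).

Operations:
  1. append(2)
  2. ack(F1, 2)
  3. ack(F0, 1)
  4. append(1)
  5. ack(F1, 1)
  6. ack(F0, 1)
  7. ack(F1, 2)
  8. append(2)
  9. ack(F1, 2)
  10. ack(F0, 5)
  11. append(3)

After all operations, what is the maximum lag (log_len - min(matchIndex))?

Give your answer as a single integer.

Answer: 8

Derivation:
Op 1: append 2 -> log_len=2
Op 2: F1 acks idx 2 -> match: F0=0 F1=2 F2=0; commitIndex=0
Op 3: F0 acks idx 1 -> match: F0=1 F1=2 F2=0; commitIndex=1
Op 4: append 1 -> log_len=3
Op 5: F1 acks idx 1 -> match: F0=1 F1=2 F2=0; commitIndex=1
Op 6: F0 acks idx 1 -> match: F0=1 F1=2 F2=0; commitIndex=1
Op 7: F1 acks idx 2 -> match: F0=1 F1=2 F2=0; commitIndex=1
Op 8: append 2 -> log_len=5
Op 9: F1 acks idx 2 -> match: F0=1 F1=2 F2=0; commitIndex=1
Op 10: F0 acks idx 5 -> match: F0=5 F1=2 F2=0; commitIndex=2
Op 11: append 3 -> log_len=8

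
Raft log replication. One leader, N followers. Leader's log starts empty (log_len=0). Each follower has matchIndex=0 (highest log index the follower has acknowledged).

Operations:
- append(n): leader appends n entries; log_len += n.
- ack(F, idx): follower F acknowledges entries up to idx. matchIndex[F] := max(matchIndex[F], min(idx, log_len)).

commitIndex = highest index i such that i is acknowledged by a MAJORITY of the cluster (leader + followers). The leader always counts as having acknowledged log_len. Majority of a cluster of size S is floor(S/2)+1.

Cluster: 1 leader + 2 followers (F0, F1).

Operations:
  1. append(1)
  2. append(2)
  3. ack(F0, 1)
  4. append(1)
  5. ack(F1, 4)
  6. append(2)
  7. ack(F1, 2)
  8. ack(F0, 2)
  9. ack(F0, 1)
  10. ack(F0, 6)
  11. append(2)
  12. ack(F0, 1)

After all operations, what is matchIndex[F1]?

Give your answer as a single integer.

Answer: 4

Derivation:
Op 1: append 1 -> log_len=1
Op 2: append 2 -> log_len=3
Op 3: F0 acks idx 1 -> match: F0=1 F1=0; commitIndex=1
Op 4: append 1 -> log_len=4
Op 5: F1 acks idx 4 -> match: F0=1 F1=4; commitIndex=4
Op 6: append 2 -> log_len=6
Op 7: F1 acks idx 2 -> match: F0=1 F1=4; commitIndex=4
Op 8: F0 acks idx 2 -> match: F0=2 F1=4; commitIndex=4
Op 9: F0 acks idx 1 -> match: F0=2 F1=4; commitIndex=4
Op 10: F0 acks idx 6 -> match: F0=6 F1=4; commitIndex=6
Op 11: append 2 -> log_len=8
Op 12: F0 acks idx 1 -> match: F0=6 F1=4; commitIndex=6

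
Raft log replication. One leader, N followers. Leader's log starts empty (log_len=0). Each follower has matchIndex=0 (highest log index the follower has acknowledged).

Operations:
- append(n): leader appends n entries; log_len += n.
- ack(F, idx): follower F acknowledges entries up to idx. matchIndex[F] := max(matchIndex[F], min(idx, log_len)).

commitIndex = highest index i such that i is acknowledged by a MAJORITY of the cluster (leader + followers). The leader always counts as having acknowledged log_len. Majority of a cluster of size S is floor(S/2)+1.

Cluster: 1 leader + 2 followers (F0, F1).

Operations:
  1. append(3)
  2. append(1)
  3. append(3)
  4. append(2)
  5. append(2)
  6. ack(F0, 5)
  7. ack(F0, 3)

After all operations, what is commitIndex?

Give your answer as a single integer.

Op 1: append 3 -> log_len=3
Op 2: append 1 -> log_len=4
Op 3: append 3 -> log_len=7
Op 4: append 2 -> log_len=9
Op 5: append 2 -> log_len=11
Op 6: F0 acks idx 5 -> match: F0=5 F1=0; commitIndex=5
Op 7: F0 acks idx 3 -> match: F0=5 F1=0; commitIndex=5

Answer: 5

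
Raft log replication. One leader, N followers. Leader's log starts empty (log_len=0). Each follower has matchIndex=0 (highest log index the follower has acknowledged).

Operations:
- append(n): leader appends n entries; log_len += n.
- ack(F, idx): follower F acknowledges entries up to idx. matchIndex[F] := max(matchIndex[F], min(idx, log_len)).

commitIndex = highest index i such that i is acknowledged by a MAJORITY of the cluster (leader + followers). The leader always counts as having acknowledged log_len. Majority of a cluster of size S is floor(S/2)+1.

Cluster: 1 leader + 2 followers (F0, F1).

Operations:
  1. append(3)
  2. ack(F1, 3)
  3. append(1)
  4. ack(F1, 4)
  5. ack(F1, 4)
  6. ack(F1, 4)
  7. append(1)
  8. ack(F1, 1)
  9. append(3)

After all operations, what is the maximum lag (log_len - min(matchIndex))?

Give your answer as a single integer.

Answer: 8

Derivation:
Op 1: append 3 -> log_len=3
Op 2: F1 acks idx 3 -> match: F0=0 F1=3; commitIndex=3
Op 3: append 1 -> log_len=4
Op 4: F1 acks idx 4 -> match: F0=0 F1=4; commitIndex=4
Op 5: F1 acks idx 4 -> match: F0=0 F1=4; commitIndex=4
Op 6: F1 acks idx 4 -> match: F0=0 F1=4; commitIndex=4
Op 7: append 1 -> log_len=5
Op 8: F1 acks idx 1 -> match: F0=0 F1=4; commitIndex=4
Op 9: append 3 -> log_len=8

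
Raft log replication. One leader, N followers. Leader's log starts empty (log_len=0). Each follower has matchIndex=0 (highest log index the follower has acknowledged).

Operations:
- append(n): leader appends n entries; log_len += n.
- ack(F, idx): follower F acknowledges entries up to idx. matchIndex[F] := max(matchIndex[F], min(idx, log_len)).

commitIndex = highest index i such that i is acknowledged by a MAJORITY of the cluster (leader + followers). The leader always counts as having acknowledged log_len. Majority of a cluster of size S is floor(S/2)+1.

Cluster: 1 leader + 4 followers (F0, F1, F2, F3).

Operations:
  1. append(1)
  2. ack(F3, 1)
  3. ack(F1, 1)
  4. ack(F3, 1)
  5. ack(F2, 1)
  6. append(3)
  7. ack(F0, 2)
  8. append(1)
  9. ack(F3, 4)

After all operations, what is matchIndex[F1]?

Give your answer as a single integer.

Op 1: append 1 -> log_len=1
Op 2: F3 acks idx 1 -> match: F0=0 F1=0 F2=0 F3=1; commitIndex=0
Op 3: F1 acks idx 1 -> match: F0=0 F1=1 F2=0 F3=1; commitIndex=1
Op 4: F3 acks idx 1 -> match: F0=0 F1=1 F2=0 F3=1; commitIndex=1
Op 5: F2 acks idx 1 -> match: F0=0 F1=1 F2=1 F3=1; commitIndex=1
Op 6: append 3 -> log_len=4
Op 7: F0 acks idx 2 -> match: F0=2 F1=1 F2=1 F3=1; commitIndex=1
Op 8: append 1 -> log_len=5
Op 9: F3 acks idx 4 -> match: F0=2 F1=1 F2=1 F3=4; commitIndex=2

Answer: 1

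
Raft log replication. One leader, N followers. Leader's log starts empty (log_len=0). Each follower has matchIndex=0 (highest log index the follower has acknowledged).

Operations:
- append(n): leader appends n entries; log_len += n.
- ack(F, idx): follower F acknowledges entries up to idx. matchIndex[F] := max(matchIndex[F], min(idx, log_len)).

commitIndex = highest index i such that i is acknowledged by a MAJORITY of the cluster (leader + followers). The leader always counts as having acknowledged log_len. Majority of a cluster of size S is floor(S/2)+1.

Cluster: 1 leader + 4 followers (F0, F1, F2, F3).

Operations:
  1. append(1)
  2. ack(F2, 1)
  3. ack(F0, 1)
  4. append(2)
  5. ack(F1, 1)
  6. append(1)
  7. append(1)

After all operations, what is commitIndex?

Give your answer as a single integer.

Op 1: append 1 -> log_len=1
Op 2: F2 acks idx 1 -> match: F0=0 F1=0 F2=1 F3=0; commitIndex=0
Op 3: F0 acks idx 1 -> match: F0=1 F1=0 F2=1 F3=0; commitIndex=1
Op 4: append 2 -> log_len=3
Op 5: F1 acks idx 1 -> match: F0=1 F1=1 F2=1 F3=0; commitIndex=1
Op 6: append 1 -> log_len=4
Op 7: append 1 -> log_len=5

Answer: 1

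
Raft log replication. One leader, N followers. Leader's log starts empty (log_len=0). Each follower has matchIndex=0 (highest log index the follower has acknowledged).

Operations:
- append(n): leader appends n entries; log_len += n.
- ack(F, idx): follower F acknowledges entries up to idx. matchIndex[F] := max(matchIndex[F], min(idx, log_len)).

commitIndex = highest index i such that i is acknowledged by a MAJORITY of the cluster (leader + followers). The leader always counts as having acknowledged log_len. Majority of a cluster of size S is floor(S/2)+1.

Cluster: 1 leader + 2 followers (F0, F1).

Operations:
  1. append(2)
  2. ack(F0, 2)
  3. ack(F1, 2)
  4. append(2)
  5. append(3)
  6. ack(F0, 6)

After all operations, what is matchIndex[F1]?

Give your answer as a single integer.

Op 1: append 2 -> log_len=2
Op 2: F0 acks idx 2 -> match: F0=2 F1=0; commitIndex=2
Op 3: F1 acks idx 2 -> match: F0=2 F1=2; commitIndex=2
Op 4: append 2 -> log_len=4
Op 5: append 3 -> log_len=7
Op 6: F0 acks idx 6 -> match: F0=6 F1=2; commitIndex=6

Answer: 2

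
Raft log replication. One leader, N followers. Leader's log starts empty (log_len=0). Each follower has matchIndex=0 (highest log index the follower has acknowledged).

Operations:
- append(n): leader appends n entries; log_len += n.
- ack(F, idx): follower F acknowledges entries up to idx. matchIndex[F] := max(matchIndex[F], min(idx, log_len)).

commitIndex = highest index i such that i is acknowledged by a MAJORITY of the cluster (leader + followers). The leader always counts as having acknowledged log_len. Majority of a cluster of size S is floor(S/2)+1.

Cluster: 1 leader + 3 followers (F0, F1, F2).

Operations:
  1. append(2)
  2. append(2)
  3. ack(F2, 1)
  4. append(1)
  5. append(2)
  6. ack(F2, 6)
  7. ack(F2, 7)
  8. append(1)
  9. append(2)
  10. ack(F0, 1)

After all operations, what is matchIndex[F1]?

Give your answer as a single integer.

Op 1: append 2 -> log_len=2
Op 2: append 2 -> log_len=4
Op 3: F2 acks idx 1 -> match: F0=0 F1=0 F2=1; commitIndex=0
Op 4: append 1 -> log_len=5
Op 5: append 2 -> log_len=7
Op 6: F2 acks idx 6 -> match: F0=0 F1=0 F2=6; commitIndex=0
Op 7: F2 acks idx 7 -> match: F0=0 F1=0 F2=7; commitIndex=0
Op 8: append 1 -> log_len=8
Op 9: append 2 -> log_len=10
Op 10: F0 acks idx 1 -> match: F0=1 F1=0 F2=7; commitIndex=1

Answer: 0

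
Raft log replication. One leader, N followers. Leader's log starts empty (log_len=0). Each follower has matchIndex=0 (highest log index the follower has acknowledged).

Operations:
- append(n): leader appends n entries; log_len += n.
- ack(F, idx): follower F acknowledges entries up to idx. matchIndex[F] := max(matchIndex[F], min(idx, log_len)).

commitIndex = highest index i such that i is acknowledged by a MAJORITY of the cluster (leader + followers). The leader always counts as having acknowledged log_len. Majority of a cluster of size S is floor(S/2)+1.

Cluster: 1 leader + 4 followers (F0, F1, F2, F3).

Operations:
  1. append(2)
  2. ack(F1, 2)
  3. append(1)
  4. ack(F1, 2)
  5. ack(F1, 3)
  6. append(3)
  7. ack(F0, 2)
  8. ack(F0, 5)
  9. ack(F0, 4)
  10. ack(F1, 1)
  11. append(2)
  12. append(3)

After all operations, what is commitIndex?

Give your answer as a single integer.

Answer: 3

Derivation:
Op 1: append 2 -> log_len=2
Op 2: F1 acks idx 2 -> match: F0=0 F1=2 F2=0 F3=0; commitIndex=0
Op 3: append 1 -> log_len=3
Op 4: F1 acks idx 2 -> match: F0=0 F1=2 F2=0 F3=0; commitIndex=0
Op 5: F1 acks idx 3 -> match: F0=0 F1=3 F2=0 F3=0; commitIndex=0
Op 6: append 3 -> log_len=6
Op 7: F0 acks idx 2 -> match: F0=2 F1=3 F2=0 F3=0; commitIndex=2
Op 8: F0 acks idx 5 -> match: F0=5 F1=3 F2=0 F3=0; commitIndex=3
Op 9: F0 acks idx 4 -> match: F0=5 F1=3 F2=0 F3=0; commitIndex=3
Op 10: F1 acks idx 1 -> match: F0=5 F1=3 F2=0 F3=0; commitIndex=3
Op 11: append 2 -> log_len=8
Op 12: append 3 -> log_len=11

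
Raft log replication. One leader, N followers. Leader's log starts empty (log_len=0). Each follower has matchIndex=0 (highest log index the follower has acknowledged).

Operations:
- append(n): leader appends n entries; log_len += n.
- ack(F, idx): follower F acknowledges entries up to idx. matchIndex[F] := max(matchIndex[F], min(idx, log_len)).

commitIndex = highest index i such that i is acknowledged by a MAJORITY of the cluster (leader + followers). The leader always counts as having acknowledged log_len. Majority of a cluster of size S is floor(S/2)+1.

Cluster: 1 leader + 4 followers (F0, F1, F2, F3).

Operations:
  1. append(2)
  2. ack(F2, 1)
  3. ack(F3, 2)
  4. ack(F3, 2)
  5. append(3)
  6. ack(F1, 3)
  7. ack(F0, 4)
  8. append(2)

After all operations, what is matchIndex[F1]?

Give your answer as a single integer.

Answer: 3

Derivation:
Op 1: append 2 -> log_len=2
Op 2: F2 acks idx 1 -> match: F0=0 F1=0 F2=1 F3=0; commitIndex=0
Op 3: F3 acks idx 2 -> match: F0=0 F1=0 F2=1 F3=2; commitIndex=1
Op 4: F3 acks idx 2 -> match: F0=0 F1=0 F2=1 F3=2; commitIndex=1
Op 5: append 3 -> log_len=5
Op 6: F1 acks idx 3 -> match: F0=0 F1=3 F2=1 F3=2; commitIndex=2
Op 7: F0 acks idx 4 -> match: F0=4 F1=3 F2=1 F3=2; commitIndex=3
Op 8: append 2 -> log_len=7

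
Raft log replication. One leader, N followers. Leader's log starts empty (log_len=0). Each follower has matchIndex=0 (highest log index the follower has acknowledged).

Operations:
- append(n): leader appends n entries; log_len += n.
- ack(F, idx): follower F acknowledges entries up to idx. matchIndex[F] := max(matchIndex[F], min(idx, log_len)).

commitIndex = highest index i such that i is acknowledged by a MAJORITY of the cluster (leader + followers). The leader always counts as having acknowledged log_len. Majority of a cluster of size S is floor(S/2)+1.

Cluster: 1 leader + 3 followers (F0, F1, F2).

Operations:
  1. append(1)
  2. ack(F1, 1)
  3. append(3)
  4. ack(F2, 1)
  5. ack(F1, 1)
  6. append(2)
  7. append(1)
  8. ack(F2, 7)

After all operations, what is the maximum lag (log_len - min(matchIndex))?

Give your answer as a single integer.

Answer: 7

Derivation:
Op 1: append 1 -> log_len=1
Op 2: F1 acks idx 1 -> match: F0=0 F1=1 F2=0; commitIndex=0
Op 3: append 3 -> log_len=4
Op 4: F2 acks idx 1 -> match: F0=0 F1=1 F2=1; commitIndex=1
Op 5: F1 acks idx 1 -> match: F0=0 F1=1 F2=1; commitIndex=1
Op 6: append 2 -> log_len=6
Op 7: append 1 -> log_len=7
Op 8: F2 acks idx 7 -> match: F0=0 F1=1 F2=7; commitIndex=1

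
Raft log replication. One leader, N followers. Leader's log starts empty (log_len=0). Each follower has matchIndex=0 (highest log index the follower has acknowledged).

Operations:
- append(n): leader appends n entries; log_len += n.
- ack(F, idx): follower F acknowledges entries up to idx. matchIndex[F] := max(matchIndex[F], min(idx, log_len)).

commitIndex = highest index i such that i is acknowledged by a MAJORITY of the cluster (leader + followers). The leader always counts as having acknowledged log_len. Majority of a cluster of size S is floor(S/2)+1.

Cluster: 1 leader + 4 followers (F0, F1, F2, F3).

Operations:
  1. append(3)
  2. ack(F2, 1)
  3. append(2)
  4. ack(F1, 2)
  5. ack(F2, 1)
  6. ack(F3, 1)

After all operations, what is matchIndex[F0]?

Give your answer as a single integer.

Op 1: append 3 -> log_len=3
Op 2: F2 acks idx 1 -> match: F0=0 F1=0 F2=1 F3=0; commitIndex=0
Op 3: append 2 -> log_len=5
Op 4: F1 acks idx 2 -> match: F0=0 F1=2 F2=1 F3=0; commitIndex=1
Op 5: F2 acks idx 1 -> match: F0=0 F1=2 F2=1 F3=0; commitIndex=1
Op 6: F3 acks idx 1 -> match: F0=0 F1=2 F2=1 F3=1; commitIndex=1

Answer: 0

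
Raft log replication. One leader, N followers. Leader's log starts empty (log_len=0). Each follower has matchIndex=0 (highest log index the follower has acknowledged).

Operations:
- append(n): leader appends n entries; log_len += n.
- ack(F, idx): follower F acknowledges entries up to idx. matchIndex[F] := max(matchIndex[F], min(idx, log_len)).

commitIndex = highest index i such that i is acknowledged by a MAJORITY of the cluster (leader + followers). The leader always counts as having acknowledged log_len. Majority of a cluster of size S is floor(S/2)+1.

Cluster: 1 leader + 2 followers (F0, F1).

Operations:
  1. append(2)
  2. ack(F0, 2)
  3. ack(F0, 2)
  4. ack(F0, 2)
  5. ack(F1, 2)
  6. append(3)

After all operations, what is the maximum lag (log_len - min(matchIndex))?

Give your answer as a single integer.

Op 1: append 2 -> log_len=2
Op 2: F0 acks idx 2 -> match: F0=2 F1=0; commitIndex=2
Op 3: F0 acks idx 2 -> match: F0=2 F1=0; commitIndex=2
Op 4: F0 acks idx 2 -> match: F0=2 F1=0; commitIndex=2
Op 5: F1 acks idx 2 -> match: F0=2 F1=2; commitIndex=2
Op 6: append 3 -> log_len=5

Answer: 3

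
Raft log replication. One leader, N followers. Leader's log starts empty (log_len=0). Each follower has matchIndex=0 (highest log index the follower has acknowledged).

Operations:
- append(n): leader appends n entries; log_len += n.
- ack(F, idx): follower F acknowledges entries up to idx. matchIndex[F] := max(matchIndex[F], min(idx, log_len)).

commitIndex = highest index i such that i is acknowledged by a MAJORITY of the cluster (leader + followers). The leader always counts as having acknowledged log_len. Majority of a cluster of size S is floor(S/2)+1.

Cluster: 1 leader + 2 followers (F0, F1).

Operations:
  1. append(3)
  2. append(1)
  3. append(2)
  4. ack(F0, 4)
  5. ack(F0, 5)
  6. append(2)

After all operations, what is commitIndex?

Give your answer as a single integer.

Answer: 5

Derivation:
Op 1: append 3 -> log_len=3
Op 2: append 1 -> log_len=4
Op 3: append 2 -> log_len=6
Op 4: F0 acks idx 4 -> match: F0=4 F1=0; commitIndex=4
Op 5: F0 acks idx 5 -> match: F0=5 F1=0; commitIndex=5
Op 6: append 2 -> log_len=8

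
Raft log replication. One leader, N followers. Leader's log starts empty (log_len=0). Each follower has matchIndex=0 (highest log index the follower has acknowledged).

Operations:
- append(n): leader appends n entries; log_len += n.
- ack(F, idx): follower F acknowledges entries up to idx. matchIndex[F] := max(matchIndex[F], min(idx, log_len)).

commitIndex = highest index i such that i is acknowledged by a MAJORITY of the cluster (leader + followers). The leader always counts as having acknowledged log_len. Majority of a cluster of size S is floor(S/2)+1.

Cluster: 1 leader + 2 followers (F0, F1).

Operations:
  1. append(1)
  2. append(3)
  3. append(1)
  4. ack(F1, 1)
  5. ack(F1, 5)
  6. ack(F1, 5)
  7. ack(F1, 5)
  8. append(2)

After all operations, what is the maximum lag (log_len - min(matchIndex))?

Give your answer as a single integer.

Answer: 7

Derivation:
Op 1: append 1 -> log_len=1
Op 2: append 3 -> log_len=4
Op 3: append 1 -> log_len=5
Op 4: F1 acks idx 1 -> match: F0=0 F1=1; commitIndex=1
Op 5: F1 acks idx 5 -> match: F0=0 F1=5; commitIndex=5
Op 6: F1 acks idx 5 -> match: F0=0 F1=5; commitIndex=5
Op 7: F1 acks idx 5 -> match: F0=0 F1=5; commitIndex=5
Op 8: append 2 -> log_len=7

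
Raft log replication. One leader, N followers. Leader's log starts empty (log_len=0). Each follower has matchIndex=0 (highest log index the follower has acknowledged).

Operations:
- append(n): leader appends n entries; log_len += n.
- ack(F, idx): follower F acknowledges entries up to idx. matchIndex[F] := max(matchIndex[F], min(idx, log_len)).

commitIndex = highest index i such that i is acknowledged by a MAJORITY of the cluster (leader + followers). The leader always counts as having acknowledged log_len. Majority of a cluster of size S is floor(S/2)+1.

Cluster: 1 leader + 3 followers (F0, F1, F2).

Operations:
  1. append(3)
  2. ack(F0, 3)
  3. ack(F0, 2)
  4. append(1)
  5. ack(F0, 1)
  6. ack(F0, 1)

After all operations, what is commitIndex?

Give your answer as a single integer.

Answer: 0

Derivation:
Op 1: append 3 -> log_len=3
Op 2: F0 acks idx 3 -> match: F0=3 F1=0 F2=0; commitIndex=0
Op 3: F0 acks idx 2 -> match: F0=3 F1=0 F2=0; commitIndex=0
Op 4: append 1 -> log_len=4
Op 5: F0 acks idx 1 -> match: F0=3 F1=0 F2=0; commitIndex=0
Op 6: F0 acks idx 1 -> match: F0=3 F1=0 F2=0; commitIndex=0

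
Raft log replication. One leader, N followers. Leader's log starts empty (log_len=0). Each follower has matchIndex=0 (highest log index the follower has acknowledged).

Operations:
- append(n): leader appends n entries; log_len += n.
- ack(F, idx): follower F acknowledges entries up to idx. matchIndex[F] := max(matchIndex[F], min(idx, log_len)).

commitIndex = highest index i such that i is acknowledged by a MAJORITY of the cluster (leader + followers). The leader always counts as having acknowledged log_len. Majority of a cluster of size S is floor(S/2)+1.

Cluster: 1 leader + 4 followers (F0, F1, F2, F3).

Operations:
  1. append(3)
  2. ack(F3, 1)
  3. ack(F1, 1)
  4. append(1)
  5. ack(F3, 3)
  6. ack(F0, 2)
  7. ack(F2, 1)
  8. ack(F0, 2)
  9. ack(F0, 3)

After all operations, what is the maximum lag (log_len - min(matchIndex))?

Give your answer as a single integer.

Answer: 3

Derivation:
Op 1: append 3 -> log_len=3
Op 2: F3 acks idx 1 -> match: F0=0 F1=0 F2=0 F3=1; commitIndex=0
Op 3: F1 acks idx 1 -> match: F0=0 F1=1 F2=0 F3=1; commitIndex=1
Op 4: append 1 -> log_len=4
Op 5: F3 acks idx 3 -> match: F0=0 F1=1 F2=0 F3=3; commitIndex=1
Op 6: F0 acks idx 2 -> match: F0=2 F1=1 F2=0 F3=3; commitIndex=2
Op 7: F2 acks idx 1 -> match: F0=2 F1=1 F2=1 F3=3; commitIndex=2
Op 8: F0 acks idx 2 -> match: F0=2 F1=1 F2=1 F3=3; commitIndex=2
Op 9: F0 acks idx 3 -> match: F0=3 F1=1 F2=1 F3=3; commitIndex=3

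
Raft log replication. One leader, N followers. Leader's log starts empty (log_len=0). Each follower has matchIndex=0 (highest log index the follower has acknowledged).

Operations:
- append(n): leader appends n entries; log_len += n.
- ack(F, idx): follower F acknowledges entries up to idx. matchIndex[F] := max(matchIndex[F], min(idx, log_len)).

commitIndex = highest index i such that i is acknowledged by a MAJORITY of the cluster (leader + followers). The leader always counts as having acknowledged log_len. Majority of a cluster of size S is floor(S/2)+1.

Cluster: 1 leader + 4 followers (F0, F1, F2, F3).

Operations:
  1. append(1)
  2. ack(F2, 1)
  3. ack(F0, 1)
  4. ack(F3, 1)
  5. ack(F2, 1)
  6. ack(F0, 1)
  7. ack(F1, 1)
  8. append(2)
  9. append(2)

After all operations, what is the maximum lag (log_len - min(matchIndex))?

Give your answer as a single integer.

Answer: 4

Derivation:
Op 1: append 1 -> log_len=1
Op 2: F2 acks idx 1 -> match: F0=0 F1=0 F2=1 F3=0; commitIndex=0
Op 3: F0 acks idx 1 -> match: F0=1 F1=0 F2=1 F3=0; commitIndex=1
Op 4: F3 acks idx 1 -> match: F0=1 F1=0 F2=1 F3=1; commitIndex=1
Op 5: F2 acks idx 1 -> match: F0=1 F1=0 F2=1 F3=1; commitIndex=1
Op 6: F0 acks idx 1 -> match: F0=1 F1=0 F2=1 F3=1; commitIndex=1
Op 7: F1 acks idx 1 -> match: F0=1 F1=1 F2=1 F3=1; commitIndex=1
Op 8: append 2 -> log_len=3
Op 9: append 2 -> log_len=5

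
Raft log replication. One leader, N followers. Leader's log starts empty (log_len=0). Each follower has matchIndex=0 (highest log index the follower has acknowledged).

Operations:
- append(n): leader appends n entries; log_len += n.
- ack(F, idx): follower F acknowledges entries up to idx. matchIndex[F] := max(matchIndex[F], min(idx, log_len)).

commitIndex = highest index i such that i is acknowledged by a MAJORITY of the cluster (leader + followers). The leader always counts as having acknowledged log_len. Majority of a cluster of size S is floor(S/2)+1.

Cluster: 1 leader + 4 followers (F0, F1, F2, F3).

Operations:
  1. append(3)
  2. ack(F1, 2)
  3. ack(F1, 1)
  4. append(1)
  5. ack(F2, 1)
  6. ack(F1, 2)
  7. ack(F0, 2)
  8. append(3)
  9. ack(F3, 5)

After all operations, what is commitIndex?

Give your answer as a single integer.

Answer: 2

Derivation:
Op 1: append 3 -> log_len=3
Op 2: F1 acks idx 2 -> match: F0=0 F1=2 F2=0 F3=0; commitIndex=0
Op 3: F1 acks idx 1 -> match: F0=0 F1=2 F2=0 F3=0; commitIndex=0
Op 4: append 1 -> log_len=4
Op 5: F2 acks idx 1 -> match: F0=0 F1=2 F2=1 F3=0; commitIndex=1
Op 6: F1 acks idx 2 -> match: F0=0 F1=2 F2=1 F3=0; commitIndex=1
Op 7: F0 acks idx 2 -> match: F0=2 F1=2 F2=1 F3=0; commitIndex=2
Op 8: append 3 -> log_len=7
Op 9: F3 acks idx 5 -> match: F0=2 F1=2 F2=1 F3=5; commitIndex=2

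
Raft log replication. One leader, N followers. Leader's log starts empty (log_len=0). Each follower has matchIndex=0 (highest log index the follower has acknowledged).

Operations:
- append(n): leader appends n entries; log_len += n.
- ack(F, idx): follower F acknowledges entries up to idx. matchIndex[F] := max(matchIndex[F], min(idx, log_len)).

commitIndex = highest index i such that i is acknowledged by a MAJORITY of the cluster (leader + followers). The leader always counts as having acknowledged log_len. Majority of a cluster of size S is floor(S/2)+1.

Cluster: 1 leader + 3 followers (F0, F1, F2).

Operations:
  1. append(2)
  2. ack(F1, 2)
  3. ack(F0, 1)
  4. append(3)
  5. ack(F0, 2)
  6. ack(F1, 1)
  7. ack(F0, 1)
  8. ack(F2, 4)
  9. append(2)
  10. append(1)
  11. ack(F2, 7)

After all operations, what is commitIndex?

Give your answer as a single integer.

Answer: 2

Derivation:
Op 1: append 2 -> log_len=2
Op 2: F1 acks idx 2 -> match: F0=0 F1=2 F2=0; commitIndex=0
Op 3: F0 acks idx 1 -> match: F0=1 F1=2 F2=0; commitIndex=1
Op 4: append 3 -> log_len=5
Op 5: F0 acks idx 2 -> match: F0=2 F1=2 F2=0; commitIndex=2
Op 6: F1 acks idx 1 -> match: F0=2 F1=2 F2=0; commitIndex=2
Op 7: F0 acks idx 1 -> match: F0=2 F1=2 F2=0; commitIndex=2
Op 8: F2 acks idx 4 -> match: F0=2 F1=2 F2=4; commitIndex=2
Op 9: append 2 -> log_len=7
Op 10: append 1 -> log_len=8
Op 11: F2 acks idx 7 -> match: F0=2 F1=2 F2=7; commitIndex=2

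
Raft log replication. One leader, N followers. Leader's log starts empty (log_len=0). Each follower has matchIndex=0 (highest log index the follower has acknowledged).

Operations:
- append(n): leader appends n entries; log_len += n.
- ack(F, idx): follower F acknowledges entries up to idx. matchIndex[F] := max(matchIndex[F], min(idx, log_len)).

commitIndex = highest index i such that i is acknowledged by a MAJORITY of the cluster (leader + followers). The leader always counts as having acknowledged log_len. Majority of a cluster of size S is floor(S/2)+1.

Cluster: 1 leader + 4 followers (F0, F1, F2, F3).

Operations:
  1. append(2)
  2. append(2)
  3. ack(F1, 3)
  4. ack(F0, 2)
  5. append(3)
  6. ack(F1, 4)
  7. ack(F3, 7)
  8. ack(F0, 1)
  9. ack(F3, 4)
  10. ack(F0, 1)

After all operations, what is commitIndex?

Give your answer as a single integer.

Op 1: append 2 -> log_len=2
Op 2: append 2 -> log_len=4
Op 3: F1 acks idx 3 -> match: F0=0 F1=3 F2=0 F3=0; commitIndex=0
Op 4: F0 acks idx 2 -> match: F0=2 F1=3 F2=0 F3=0; commitIndex=2
Op 5: append 3 -> log_len=7
Op 6: F1 acks idx 4 -> match: F0=2 F1=4 F2=0 F3=0; commitIndex=2
Op 7: F3 acks idx 7 -> match: F0=2 F1=4 F2=0 F3=7; commitIndex=4
Op 8: F0 acks idx 1 -> match: F0=2 F1=4 F2=0 F3=7; commitIndex=4
Op 9: F3 acks idx 4 -> match: F0=2 F1=4 F2=0 F3=7; commitIndex=4
Op 10: F0 acks idx 1 -> match: F0=2 F1=4 F2=0 F3=7; commitIndex=4

Answer: 4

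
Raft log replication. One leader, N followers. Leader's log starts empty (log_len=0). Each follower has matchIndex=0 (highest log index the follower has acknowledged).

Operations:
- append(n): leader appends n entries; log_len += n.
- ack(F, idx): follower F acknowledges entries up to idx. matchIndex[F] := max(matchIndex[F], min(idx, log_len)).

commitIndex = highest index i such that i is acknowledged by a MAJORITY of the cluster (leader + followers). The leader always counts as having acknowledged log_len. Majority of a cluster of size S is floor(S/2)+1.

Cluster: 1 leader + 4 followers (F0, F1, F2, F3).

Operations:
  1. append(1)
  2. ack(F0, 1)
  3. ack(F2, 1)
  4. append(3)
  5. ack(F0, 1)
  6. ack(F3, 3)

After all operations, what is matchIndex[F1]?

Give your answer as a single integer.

Op 1: append 1 -> log_len=1
Op 2: F0 acks idx 1 -> match: F0=1 F1=0 F2=0 F3=0; commitIndex=0
Op 3: F2 acks idx 1 -> match: F0=1 F1=0 F2=1 F3=0; commitIndex=1
Op 4: append 3 -> log_len=4
Op 5: F0 acks idx 1 -> match: F0=1 F1=0 F2=1 F3=0; commitIndex=1
Op 6: F3 acks idx 3 -> match: F0=1 F1=0 F2=1 F3=3; commitIndex=1

Answer: 0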